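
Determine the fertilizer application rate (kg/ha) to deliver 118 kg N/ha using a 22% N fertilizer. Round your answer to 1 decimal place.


Step 1: Fertilizer rate = target N / (N content / 100)
Step 2: Rate = 118 / (22 / 100)
Step 3: Rate = 118 / 0.22
Step 4: Rate = 536.4 kg/ha

536.4


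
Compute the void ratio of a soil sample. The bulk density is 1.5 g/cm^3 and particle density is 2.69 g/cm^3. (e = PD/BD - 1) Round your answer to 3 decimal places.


Step 1: e = PD / BD - 1
Step 2: e = 2.69 / 1.5 - 1
Step 3: e = 1.79333 - 1
Step 4: e = 0.793

0.793


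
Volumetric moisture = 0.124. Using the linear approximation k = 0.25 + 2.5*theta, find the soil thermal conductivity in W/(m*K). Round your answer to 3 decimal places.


Step 1: k = 0.25 + 2.5 * theta
Step 2: k = 0.25 + 2.5 * 0.124
Step 3: k = 0.25 + 0.31
Step 4: k = 0.56 W/(m*K)

0.56


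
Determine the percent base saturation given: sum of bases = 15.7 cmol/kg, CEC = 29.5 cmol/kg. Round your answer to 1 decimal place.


Step 1: BS = 100 * (sum of bases) / CEC
Step 2: BS = 100 * 15.7 / 29.5
Step 3: BS = 53.2%

53.2


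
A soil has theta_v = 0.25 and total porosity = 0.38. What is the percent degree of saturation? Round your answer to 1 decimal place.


Step 1: S = 100 * theta_v / n
Step 2: S = 100 * 0.25 / 0.38
Step 3: S = 65.8%

65.8


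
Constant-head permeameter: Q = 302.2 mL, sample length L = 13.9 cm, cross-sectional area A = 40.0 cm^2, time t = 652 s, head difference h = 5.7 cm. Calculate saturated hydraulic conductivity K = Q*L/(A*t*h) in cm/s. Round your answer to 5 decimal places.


Step 1: K = Q * L / (A * t * h)
Step 2: Numerator = 302.2 * 13.9 = 4200.58
Step 3: Denominator = 40.0 * 652 * 5.7 = 148656.0
Step 4: K = 4200.58 / 148656.0 = 0.02826 cm/s

0.02826


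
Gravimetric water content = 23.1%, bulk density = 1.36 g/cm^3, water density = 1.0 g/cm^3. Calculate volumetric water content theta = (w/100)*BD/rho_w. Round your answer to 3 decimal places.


Step 1: theta = (w / 100) * BD / rho_w
Step 2: theta = (23.1 / 100) * 1.36 / 1.0
Step 3: theta = 0.231 * 1.36
Step 4: theta = 0.314

0.314


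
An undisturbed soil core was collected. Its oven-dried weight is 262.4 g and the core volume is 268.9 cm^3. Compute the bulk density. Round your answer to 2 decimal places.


Step 1: Identify the formula: BD = dry mass / volume
Step 2: Substitute values: BD = 262.4 / 268.9
Step 3: BD = 0.98 g/cm^3

0.98


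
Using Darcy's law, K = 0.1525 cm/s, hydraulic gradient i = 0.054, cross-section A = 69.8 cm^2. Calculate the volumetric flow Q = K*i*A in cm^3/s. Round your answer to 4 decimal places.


Step 1: Apply Darcy's law: Q = K * i * A
Step 2: Q = 0.1525 * 0.054 * 69.8
Step 3: Q = 0.5748 cm^3/s

0.5748


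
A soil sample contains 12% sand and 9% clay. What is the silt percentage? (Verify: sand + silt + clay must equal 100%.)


Step 1: sand + silt + clay = 100%
Step 2: silt = 100 - sand - clay
Step 3: silt = 100 - 12 - 9
Step 4: silt = 79%

79


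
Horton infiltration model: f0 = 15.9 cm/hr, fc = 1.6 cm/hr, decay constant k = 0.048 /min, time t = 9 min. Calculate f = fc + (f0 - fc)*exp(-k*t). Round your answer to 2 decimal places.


Step 1: f = fc + (f0 - fc) * exp(-k * t)
Step 2: exp(-0.048 * 9) = 0.649209
Step 3: f = 1.6 + (15.9 - 1.6) * 0.649209
Step 4: f = 1.6 + 14.3 * 0.649209
Step 5: f = 10.88 cm/hr

10.88


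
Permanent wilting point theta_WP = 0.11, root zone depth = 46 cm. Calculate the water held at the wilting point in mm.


Step 1: Water (mm) = theta_WP * depth * 10
Step 2: Water = 0.11 * 46 * 10
Step 3: Water = 50.6 mm

50.6


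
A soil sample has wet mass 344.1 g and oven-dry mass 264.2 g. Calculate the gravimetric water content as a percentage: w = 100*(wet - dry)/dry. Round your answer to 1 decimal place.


Step 1: Water mass = wet - dry = 344.1 - 264.2 = 79.9 g
Step 2: w = 100 * water mass / dry mass
Step 3: w = 100 * 79.9 / 264.2 = 30.2%

30.2


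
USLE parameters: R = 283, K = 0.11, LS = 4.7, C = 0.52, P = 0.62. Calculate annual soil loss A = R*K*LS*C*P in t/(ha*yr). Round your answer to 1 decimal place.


Step 1: A = R * K * LS * C * P
Step 2: R * K = 283 * 0.11 = 31.13
Step 3: (R*K) * LS = 31.13 * 4.7 = 146.311
Step 4: * C * P = 146.311 * 0.52 * 0.62 = 47.2
Step 5: A = 47.2 t/(ha*yr)

47.2


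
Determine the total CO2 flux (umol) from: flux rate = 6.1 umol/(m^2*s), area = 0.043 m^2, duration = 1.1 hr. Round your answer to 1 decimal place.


Step 1: Convert time to seconds: 1.1 hr * 3600 = 3960.0 s
Step 2: Total = flux * area * time_s
Step 3: Total = 6.1 * 0.043 * 3960.0
Step 4: Total = 1038.7 umol

1038.7


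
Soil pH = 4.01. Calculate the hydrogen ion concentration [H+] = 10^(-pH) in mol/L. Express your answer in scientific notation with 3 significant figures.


Step 1: [H+] = 10^(-pH)
Step 2: [H+] = 10^(-4.01)
Step 3: [H+] = 9.77e-05 mol/L

9.77e-05


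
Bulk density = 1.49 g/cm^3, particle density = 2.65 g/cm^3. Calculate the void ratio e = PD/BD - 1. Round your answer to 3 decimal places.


Step 1: e = PD / BD - 1
Step 2: e = 2.65 / 1.49 - 1
Step 3: e = 1.77852 - 1
Step 4: e = 0.779

0.779


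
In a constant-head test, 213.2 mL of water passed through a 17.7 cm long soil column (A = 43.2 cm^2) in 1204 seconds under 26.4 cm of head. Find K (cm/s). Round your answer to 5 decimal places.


Step 1: K = Q * L / (A * t * h)
Step 2: Numerator = 213.2 * 17.7 = 3773.64
Step 3: Denominator = 43.2 * 1204 * 26.4 = 1373137.92
Step 4: K = 3773.64 / 1373137.92 = 0.00275 cm/s

0.00275


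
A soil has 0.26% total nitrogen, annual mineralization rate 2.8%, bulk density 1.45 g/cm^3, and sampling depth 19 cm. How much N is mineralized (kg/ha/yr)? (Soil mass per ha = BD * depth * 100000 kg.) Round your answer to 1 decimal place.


Step 1: Soil mass per ha = BD * depth * 100000 = 1.45 * 19 * 100000 = 2755000 kg
Step 2: Total N pool = soil mass * N%/100 = 2755000 * 0.26/100 = 7163.0 kg/ha
Step 3: N mineralized = N pool * rate%/100 = 7163.0 * 2.8/100 = 200.6 kg/ha/yr

200.6


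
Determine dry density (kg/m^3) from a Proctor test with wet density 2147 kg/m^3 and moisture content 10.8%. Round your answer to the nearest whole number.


Step 1: Dry density = wet density / (1 + w/100)
Step 2: Dry density = 2147 / (1 + 10.8/100)
Step 3: Dry density = 2147 / 1.108
Step 4: Dry density = 1938 kg/m^3

1938


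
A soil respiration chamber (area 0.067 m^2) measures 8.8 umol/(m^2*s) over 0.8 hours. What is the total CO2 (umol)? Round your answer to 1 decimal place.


Step 1: Convert time to seconds: 0.8 hr * 3600 = 2880.0 s
Step 2: Total = flux * area * time_s
Step 3: Total = 8.8 * 0.067 * 2880.0
Step 4: Total = 1698.0 umol

1698.0


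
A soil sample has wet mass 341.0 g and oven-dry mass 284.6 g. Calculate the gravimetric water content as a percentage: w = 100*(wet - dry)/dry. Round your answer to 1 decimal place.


Step 1: Water mass = wet - dry = 341.0 - 284.6 = 56.4 g
Step 2: w = 100 * water mass / dry mass
Step 3: w = 100 * 56.4 / 284.6 = 19.8%

19.8


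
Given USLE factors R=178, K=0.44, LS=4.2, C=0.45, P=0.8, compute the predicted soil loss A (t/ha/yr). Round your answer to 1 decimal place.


Step 1: A = R * K * LS * C * P
Step 2: R * K = 178 * 0.44 = 78.32
Step 3: (R*K) * LS = 78.32 * 4.2 = 328.944
Step 4: * C * P = 328.944 * 0.45 * 0.8 = 118.4
Step 5: A = 118.4 t/(ha*yr)

118.4


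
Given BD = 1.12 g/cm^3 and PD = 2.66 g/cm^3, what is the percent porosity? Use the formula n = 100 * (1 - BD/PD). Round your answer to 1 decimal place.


Step 1: Formula: n = 100 * (1 - BD / PD)
Step 2: n = 100 * (1 - 1.12 / 2.66)
Step 3: n = 100 * (1 - 0.42105)
Step 4: n = 57.9%

57.9


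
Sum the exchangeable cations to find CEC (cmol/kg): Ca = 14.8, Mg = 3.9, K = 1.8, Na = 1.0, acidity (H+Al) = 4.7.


Step 1: CEC = Ca + Mg + K + Na + (H+Al)
Step 2: CEC = 14.8 + 3.9 + 1.8 + 1.0 + 4.7
Step 3: CEC = 26.2 cmol/kg

26.2


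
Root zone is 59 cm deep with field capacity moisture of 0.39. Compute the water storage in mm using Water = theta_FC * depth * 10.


Step 1: Water (mm) = theta_FC * depth (cm) * 10
Step 2: Water = 0.39 * 59 * 10
Step 3: Water = 230.1 mm

230.1


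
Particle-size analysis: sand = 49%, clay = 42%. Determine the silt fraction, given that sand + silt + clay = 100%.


Step 1: sand + silt + clay = 100%
Step 2: silt = 100 - sand - clay
Step 3: silt = 100 - 49 - 42
Step 4: silt = 9%

9


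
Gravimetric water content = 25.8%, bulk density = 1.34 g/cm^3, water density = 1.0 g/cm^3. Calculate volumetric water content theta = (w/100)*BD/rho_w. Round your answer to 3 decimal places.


Step 1: theta = (w / 100) * BD / rho_w
Step 2: theta = (25.8 / 100) * 1.34 / 1.0
Step 3: theta = 0.258 * 1.34
Step 4: theta = 0.346

0.346


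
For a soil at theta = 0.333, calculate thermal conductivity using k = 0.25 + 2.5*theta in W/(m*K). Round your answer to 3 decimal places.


Step 1: k = 0.25 + 2.5 * theta
Step 2: k = 0.25 + 2.5 * 0.333
Step 3: k = 0.25 + 0.833
Step 4: k = 1.083 W/(m*K)

1.083


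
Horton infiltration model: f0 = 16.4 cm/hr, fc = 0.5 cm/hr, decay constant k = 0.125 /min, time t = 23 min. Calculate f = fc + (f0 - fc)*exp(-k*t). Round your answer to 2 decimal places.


Step 1: f = fc + (f0 - fc) * exp(-k * t)
Step 2: exp(-0.125 * 23) = 0.056416
Step 3: f = 0.5 + (16.4 - 0.5) * 0.056416
Step 4: f = 0.5 + 15.9 * 0.056416
Step 5: f = 1.4 cm/hr

1.4


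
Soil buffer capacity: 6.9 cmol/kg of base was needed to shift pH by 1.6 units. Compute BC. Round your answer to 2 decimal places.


Step 1: BC = change in base / change in pH
Step 2: BC = 6.9 / 1.6
Step 3: BC = 4.31 cmol/(kg*pH unit)

4.31


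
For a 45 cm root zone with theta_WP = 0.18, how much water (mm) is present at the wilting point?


Step 1: Water (mm) = theta_WP * depth * 10
Step 2: Water = 0.18 * 45 * 10
Step 3: Water = 81.0 mm

81.0


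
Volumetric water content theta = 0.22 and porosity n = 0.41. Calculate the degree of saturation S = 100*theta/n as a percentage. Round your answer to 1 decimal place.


Step 1: S = 100 * theta_v / n
Step 2: S = 100 * 0.22 / 0.41
Step 3: S = 53.7%

53.7


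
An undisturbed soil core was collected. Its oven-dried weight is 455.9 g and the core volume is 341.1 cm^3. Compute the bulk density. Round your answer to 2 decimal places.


Step 1: Identify the formula: BD = dry mass / volume
Step 2: Substitute values: BD = 455.9 / 341.1
Step 3: BD = 1.34 g/cm^3

1.34


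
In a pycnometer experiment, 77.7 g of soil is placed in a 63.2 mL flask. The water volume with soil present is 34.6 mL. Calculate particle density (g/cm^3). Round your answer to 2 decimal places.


Step 1: Volume of solids = flask volume - water volume with soil
Step 2: V_solids = 63.2 - 34.6 = 28.6 mL
Step 3: Particle density = mass / V_solids = 77.7 / 28.6 = 2.72 g/cm^3

2.72


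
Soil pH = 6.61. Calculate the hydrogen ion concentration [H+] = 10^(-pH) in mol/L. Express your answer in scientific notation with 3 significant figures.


Step 1: [H+] = 10^(-pH)
Step 2: [H+] = 10^(-6.61)
Step 3: [H+] = 2.45e-07 mol/L

2.45e-07


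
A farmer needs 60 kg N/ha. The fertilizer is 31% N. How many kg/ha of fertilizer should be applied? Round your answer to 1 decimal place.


Step 1: Fertilizer rate = target N / (N content / 100)
Step 2: Rate = 60 / (31 / 100)
Step 3: Rate = 60 / 0.31
Step 4: Rate = 193.5 kg/ha

193.5


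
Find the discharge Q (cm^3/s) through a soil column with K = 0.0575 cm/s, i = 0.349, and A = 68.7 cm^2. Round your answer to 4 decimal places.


Step 1: Apply Darcy's law: Q = K * i * A
Step 2: Q = 0.0575 * 0.349 * 68.7
Step 3: Q = 1.3786 cm^3/s

1.3786


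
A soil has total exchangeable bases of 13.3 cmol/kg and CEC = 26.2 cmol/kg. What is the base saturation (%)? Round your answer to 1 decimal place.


Step 1: BS = 100 * (sum of bases) / CEC
Step 2: BS = 100 * 13.3 / 26.2
Step 3: BS = 50.8%

50.8


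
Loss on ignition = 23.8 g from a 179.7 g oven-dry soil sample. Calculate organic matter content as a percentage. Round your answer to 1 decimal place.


Step 1: OM% = 100 * LOI / sample mass
Step 2: OM = 100 * 23.8 / 179.7
Step 3: OM = 13.2%

13.2


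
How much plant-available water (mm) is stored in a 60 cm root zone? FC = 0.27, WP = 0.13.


Step 1: Available water = (FC - WP) * depth * 10
Step 2: AW = (0.27 - 0.13) * 60 * 10
Step 3: AW = 0.14 * 60 * 10
Step 4: AW = 84.0 mm

84.0


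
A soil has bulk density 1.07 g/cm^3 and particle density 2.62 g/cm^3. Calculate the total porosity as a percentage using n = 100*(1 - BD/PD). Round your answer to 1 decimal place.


Step 1: Formula: n = 100 * (1 - BD / PD)
Step 2: n = 100 * (1 - 1.07 / 2.62)
Step 3: n = 100 * (1 - 0.4084)
Step 4: n = 59.2%

59.2


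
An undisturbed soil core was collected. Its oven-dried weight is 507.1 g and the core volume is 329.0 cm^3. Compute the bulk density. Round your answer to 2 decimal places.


Step 1: Identify the formula: BD = dry mass / volume
Step 2: Substitute values: BD = 507.1 / 329.0
Step 3: BD = 1.54 g/cm^3

1.54


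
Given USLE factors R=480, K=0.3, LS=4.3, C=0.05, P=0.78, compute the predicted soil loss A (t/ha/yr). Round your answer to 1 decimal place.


Step 1: A = R * K * LS * C * P
Step 2: R * K = 480 * 0.3 = 144.0
Step 3: (R*K) * LS = 144.0 * 4.3 = 619.2
Step 4: * C * P = 619.2 * 0.05 * 0.78 = 24.1
Step 5: A = 24.1 t/(ha*yr)

24.1


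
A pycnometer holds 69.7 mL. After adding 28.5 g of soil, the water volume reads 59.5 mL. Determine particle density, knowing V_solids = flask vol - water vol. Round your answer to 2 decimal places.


Step 1: Volume of solids = flask volume - water volume with soil
Step 2: V_solids = 69.7 - 59.5 = 10.2 mL
Step 3: Particle density = mass / V_solids = 28.5 / 10.2 = 2.79 g/cm^3

2.79


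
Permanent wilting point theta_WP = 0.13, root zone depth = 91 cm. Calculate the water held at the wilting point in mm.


Step 1: Water (mm) = theta_WP * depth * 10
Step 2: Water = 0.13 * 91 * 10
Step 3: Water = 118.3 mm

118.3


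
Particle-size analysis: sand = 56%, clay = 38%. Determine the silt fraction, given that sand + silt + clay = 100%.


Step 1: sand + silt + clay = 100%
Step 2: silt = 100 - sand - clay
Step 3: silt = 100 - 56 - 38
Step 4: silt = 6%

6


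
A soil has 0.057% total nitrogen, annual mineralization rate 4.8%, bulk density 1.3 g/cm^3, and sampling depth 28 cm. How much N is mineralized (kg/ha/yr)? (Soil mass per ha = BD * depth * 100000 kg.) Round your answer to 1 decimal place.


Step 1: Soil mass per ha = BD * depth * 100000 = 1.3 * 28 * 100000 = 3640000 kg
Step 2: Total N pool = soil mass * N%/100 = 3640000 * 0.057/100 = 2074.8 kg/ha
Step 3: N mineralized = N pool * rate%/100 = 2074.8 * 4.8/100 = 99.6 kg/ha/yr

99.6


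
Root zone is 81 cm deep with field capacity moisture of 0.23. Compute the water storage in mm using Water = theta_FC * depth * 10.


Step 1: Water (mm) = theta_FC * depth (cm) * 10
Step 2: Water = 0.23 * 81 * 10
Step 3: Water = 186.3 mm

186.3


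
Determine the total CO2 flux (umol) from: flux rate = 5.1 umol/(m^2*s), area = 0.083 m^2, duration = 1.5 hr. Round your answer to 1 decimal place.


Step 1: Convert time to seconds: 1.5 hr * 3600 = 5400.0 s
Step 2: Total = flux * area * time_s
Step 3: Total = 5.1 * 0.083 * 5400.0
Step 4: Total = 2285.8 umol

2285.8


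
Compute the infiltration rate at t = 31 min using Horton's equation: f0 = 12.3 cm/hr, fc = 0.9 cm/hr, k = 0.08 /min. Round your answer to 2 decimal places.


Step 1: f = fc + (f0 - fc) * exp(-k * t)
Step 2: exp(-0.08 * 31) = 0.083743
Step 3: f = 0.9 + (12.3 - 0.9) * 0.083743
Step 4: f = 0.9 + 11.4 * 0.083743
Step 5: f = 1.85 cm/hr

1.85


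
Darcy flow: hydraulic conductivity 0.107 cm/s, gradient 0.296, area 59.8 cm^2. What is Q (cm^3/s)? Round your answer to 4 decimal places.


Step 1: Apply Darcy's law: Q = K * i * A
Step 2: Q = 0.107 * 0.296 * 59.8
Step 3: Q = 1.894 cm^3/s

1.894


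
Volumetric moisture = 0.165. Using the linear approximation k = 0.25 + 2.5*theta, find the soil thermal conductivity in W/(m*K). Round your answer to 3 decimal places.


Step 1: k = 0.25 + 2.5 * theta
Step 2: k = 0.25 + 2.5 * 0.165
Step 3: k = 0.25 + 0.413
Step 4: k = 0.663 W/(m*K)

0.663


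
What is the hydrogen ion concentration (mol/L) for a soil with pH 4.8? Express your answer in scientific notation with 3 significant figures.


Step 1: [H+] = 10^(-pH)
Step 2: [H+] = 10^(-4.8)
Step 3: [H+] = 1.58e-05 mol/L

1.58e-05


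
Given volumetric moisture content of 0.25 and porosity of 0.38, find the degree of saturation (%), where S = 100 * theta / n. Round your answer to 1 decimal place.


Step 1: S = 100 * theta_v / n
Step 2: S = 100 * 0.25 / 0.38
Step 3: S = 65.8%

65.8


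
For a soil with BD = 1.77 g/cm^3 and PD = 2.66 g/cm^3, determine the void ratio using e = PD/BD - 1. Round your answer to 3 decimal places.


Step 1: e = PD / BD - 1
Step 2: e = 2.66 / 1.77 - 1
Step 3: e = 1.50282 - 1
Step 4: e = 0.503

0.503


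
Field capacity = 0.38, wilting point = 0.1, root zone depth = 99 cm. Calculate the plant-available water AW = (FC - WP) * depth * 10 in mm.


Step 1: Available water = (FC - WP) * depth * 10
Step 2: AW = (0.38 - 0.1) * 99 * 10
Step 3: AW = 0.28 * 99 * 10
Step 4: AW = 277.2 mm

277.2


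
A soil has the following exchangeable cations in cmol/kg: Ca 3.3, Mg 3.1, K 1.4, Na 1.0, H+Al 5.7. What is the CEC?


Step 1: CEC = Ca + Mg + K + Na + (H+Al)
Step 2: CEC = 3.3 + 3.1 + 1.4 + 1.0 + 5.7
Step 3: CEC = 14.5 cmol/kg

14.5


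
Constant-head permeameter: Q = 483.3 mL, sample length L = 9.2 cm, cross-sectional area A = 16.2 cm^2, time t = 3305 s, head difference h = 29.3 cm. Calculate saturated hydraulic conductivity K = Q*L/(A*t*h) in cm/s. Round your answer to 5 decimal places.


Step 1: K = Q * L / (A * t * h)
Step 2: Numerator = 483.3 * 9.2 = 4446.36
Step 3: Denominator = 16.2 * 3305 * 29.3 = 1568751.3
Step 4: K = 4446.36 / 1568751.3 = 0.00283 cm/s

0.00283


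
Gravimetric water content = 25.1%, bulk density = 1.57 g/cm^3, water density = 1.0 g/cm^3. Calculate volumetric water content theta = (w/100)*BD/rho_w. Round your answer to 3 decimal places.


Step 1: theta = (w / 100) * BD / rho_w
Step 2: theta = (25.1 / 100) * 1.57 / 1.0
Step 3: theta = 0.251 * 1.57
Step 4: theta = 0.394

0.394


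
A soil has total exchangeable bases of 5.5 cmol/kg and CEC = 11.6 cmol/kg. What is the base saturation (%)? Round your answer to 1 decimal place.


Step 1: BS = 100 * (sum of bases) / CEC
Step 2: BS = 100 * 5.5 / 11.6
Step 3: BS = 47.4%

47.4


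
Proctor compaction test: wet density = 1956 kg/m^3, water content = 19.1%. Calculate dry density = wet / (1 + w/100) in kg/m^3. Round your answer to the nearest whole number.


Step 1: Dry density = wet density / (1 + w/100)
Step 2: Dry density = 1956 / (1 + 19.1/100)
Step 3: Dry density = 1956 / 1.191
Step 4: Dry density = 1642 kg/m^3

1642


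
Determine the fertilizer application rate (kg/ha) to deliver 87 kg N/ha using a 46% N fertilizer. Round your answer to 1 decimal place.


Step 1: Fertilizer rate = target N / (N content / 100)
Step 2: Rate = 87 / (46 / 100)
Step 3: Rate = 87 / 0.46
Step 4: Rate = 189.1 kg/ha

189.1


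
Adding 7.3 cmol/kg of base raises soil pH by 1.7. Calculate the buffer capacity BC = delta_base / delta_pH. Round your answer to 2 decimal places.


Step 1: BC = change in base / change in pH
Step 2: BC = 7.3 / 1.7
Step 3: BC = 4.29 cmol/(kg*pH unit)

4.29


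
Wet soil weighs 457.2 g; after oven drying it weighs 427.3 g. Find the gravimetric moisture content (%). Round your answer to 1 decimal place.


Step 1: Water mass = wet - dry = 457.2 - 427.3 = 29.9 g
Step 2: w = 100 * water mass / dry mass
Step 3: w = 100 * 29.9 / 427.3 = 7.0%

7.0


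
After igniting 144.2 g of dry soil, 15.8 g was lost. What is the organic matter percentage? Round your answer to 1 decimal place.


Step 1: OM% = 100 * LOI / sample mass
Step 2: OM = 100 * 15.8 / 144.2
Step 3: OM = 11.0%

11.0


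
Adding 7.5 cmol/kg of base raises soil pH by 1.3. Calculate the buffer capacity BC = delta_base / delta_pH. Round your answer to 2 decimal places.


Step 1: BC = change in base / change in pH
Step 2: BC = 7.5 / 1.3
Step 3: BC = 5.77 cmol/(kg*pH unit)

5.77


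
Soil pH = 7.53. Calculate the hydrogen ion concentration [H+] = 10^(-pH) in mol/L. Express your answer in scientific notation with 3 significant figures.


Step 1: [H+] = 10^(-pH)
Step 2: [H+] = 10^(-7.53)
Step 3: [H+] = 2.95e-08 mol/L

2.95e-08


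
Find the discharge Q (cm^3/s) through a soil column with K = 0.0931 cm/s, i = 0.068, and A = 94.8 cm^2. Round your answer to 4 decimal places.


Step 1: Apply Darcy's law: Q = K * i * A
Step 2: Q = 0.0931 * 0.068 * 94.8
Step 3: Q = 0.6002 cm^3/s

0.6002


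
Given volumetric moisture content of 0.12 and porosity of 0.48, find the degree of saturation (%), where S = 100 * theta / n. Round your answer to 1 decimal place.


Step 1: S = 100 * theta_v / n
Step 2: S = 100 * 0.12 / 0.48
Step 3: S = 25.0%

25.0


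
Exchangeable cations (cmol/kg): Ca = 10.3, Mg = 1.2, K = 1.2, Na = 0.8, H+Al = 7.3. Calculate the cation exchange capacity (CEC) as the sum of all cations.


Step 1: CEC = Ca + Mg + K + Na + (H+Al)
Step 2: CEC = 10.3 + 1.2 + 1.2 + 0.8 + 7.3
Step 3: CEC = 20.8 cmol/kg

20.8


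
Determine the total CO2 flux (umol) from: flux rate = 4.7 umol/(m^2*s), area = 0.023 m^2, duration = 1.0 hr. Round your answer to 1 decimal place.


Step 1: Convert time to seconds: 1.0 hr * 3600 = 3600.0 s
Step 2: Total = flux * area * time_s
Step 3: Total = 4.7 * 0.023 * 3600.0
Step 4: Total = 389.2 umol

389.2


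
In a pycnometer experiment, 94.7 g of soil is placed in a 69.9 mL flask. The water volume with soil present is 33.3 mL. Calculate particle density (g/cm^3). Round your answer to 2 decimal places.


Step 1: Volume of solids = flask volume - water volume with soil
Step 2: V_solids = 69.9 - 33.3 = 36.6 mL
Step 3: Particle density = mass / V_solids = 94.7 / 36.6 = 2.59 g/cm^3

2.59


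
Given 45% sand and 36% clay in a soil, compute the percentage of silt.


Step 1: sand + silt + clay = 100%
Step 2: silt = 100 - sand - clay
Step 3: silt = 100 - 45 - 36
Step 4: silt = 19%

19


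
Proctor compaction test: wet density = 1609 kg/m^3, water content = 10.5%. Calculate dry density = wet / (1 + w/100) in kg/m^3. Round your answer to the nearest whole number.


Step 1: Dry density = wet density / (1 + w/100)
Step 2: Dry density = 1609 / (1 + 10.5/100)
Step 3: Dry density = 1609 / 1.105
Step 4: Dry density = 1456 kg/m^3

1456


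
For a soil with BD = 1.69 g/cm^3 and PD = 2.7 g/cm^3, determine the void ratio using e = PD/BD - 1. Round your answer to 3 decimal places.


Step 1: e = PD / BD - 1
Step 2: e = 2.7 / 1.69 - 1
Step 3: e = 1.59763 - 1
Step 4: e = 0.598

0.598


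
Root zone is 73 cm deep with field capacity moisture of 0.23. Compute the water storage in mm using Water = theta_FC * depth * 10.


Step 1: Water (mm) = theta_FC * depth (cm) * 10
Step 2: Water = 0.23 * 73 * 10
Step 3: Water = 167.9 mm

167.9


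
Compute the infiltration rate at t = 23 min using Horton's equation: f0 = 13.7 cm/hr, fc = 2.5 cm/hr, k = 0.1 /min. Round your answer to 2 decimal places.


Step 1: f = fc + (f0 - fc) * exp(-k * t)
Step 2: exp(-0.1 * 23) = 0.100259
Step 3: f = 2.5 + (13.7 - 2.5) * 0.100259
Step 4: f = 2.5 + 11.2 * 0.100259
Step 5: f = 3.62 cm/hr

3.62


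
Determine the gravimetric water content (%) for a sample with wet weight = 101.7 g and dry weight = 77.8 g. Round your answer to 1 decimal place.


Step 1: Water mass = wet - dry = 101.7 - 77.8 = 23.9 g
Step 2: w = 100 * water mass / dry mass
Step 3: w = 100 * 23.9 / 77.8 = 30.7%

30.7


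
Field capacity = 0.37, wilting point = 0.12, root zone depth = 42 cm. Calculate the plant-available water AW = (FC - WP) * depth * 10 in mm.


Step 1: Available water = (FC - WP) * depth * 10
Step 2: AW = (0.37 - 0.12) * 42 * 10
Step 3: AW = 0.25 * 42 * 10
Step 4: AW = 105.0 mm

105.0


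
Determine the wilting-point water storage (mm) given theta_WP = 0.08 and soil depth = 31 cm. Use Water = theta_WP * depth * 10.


Step 1: Water (mm) = theta_WP * depth * 10
Step 2: Water = 0.08 * 31 * 10
Step 3: Water = 24.8 mm

24.8


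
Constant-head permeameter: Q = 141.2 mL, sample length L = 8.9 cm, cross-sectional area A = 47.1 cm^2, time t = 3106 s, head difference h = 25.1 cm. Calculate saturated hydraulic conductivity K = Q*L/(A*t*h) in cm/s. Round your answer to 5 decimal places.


Step 1: K = Q * L / (A * t * h)
Step 2: Numerator = 141.2 * 8.9 = 1256.68
Step 3: Denominator = 47.1 * 3106 * 25.1 = 3671944.26
Step 4: K = 1256.68 / 3671944.26 = 0.00034 cm/s

0.00034


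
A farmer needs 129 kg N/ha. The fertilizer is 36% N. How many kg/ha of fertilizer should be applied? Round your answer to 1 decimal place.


Step 1: Fertilizer rate = target N / (N content / 100)
Step 2: Rate = 129 / (36 / 100)
Step 3: Rate = 129 / 0.36
Step 4: Rate = 358.3 kg/ha

358.3


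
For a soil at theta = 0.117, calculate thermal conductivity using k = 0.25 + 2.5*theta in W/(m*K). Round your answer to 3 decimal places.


Step 1: k = 0.25 + 2.5 * theta
Step 2: k = 0.25 + 2.5 * 0.117
Step 3: k = 0.25 + 0.293
Step 4: k = 0.543 W/(m*K)

0.543


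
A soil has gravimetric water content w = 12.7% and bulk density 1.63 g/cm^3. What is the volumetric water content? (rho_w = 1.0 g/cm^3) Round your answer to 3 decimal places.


Step 1: theta = (w / 100) * BD / rho_w
Step 2: theta = (12.7 / 100) * 1.63 / 1.0
Step 3: theta = 0.127 * 1.63
Step 4: theta = 0.207

0.207


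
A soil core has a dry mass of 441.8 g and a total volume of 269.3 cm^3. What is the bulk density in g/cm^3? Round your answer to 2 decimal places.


Step 1: Identify the formula: BD = dry mass / volume
Step 2: Substitute values: BD = 441.8 / 269.3
Step 3: BD = 1.64 g/cm^3

1.64


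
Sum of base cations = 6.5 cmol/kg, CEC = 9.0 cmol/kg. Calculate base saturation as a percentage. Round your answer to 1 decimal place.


Step 1: BS = 100 * (sum of bases) / CEC
Step 2: BS = 100 * 6.5 / 9.0
Step 3: BS = 72.2%

72.2


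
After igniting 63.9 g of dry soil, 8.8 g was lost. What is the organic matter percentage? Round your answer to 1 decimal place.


Step 1: OM% = 100 * LOI / sample mass
Step 2: OM = 100 * 8.8 / 63.9
Step 3: OM = 13.8%

13.8


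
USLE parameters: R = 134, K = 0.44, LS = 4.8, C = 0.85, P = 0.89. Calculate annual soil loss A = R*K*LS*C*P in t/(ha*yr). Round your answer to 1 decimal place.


Step 1: A = R * K * LS * C * P
Step 2: R * K = 134 * 0.44 = 58.96
Step 3: (R*K) * LS = 58.96 * 4.8 = 283.008
Step 4: * C * P = 283.008 * 0.85 * 0.89 = 214.1
Step 5: A = 214.1 t/(ha*yr)

214.1


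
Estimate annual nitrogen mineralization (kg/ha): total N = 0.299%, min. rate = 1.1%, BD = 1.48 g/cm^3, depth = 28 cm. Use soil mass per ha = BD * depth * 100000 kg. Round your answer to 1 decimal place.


Step 1: Soil mass per ha = BD * depth * 100000 = 1.48 * 28 * 100000 = 4144000 kg
Step 2: Total N pool = soil mass * N%/100 = 4144000 * 0.299/100 = 12390.56 kg/ha
Step 3: N mineralized = N pool * rate%/100 = 12390.56 * 1.1/100 = 136.3 kg/ha/yr

136.3


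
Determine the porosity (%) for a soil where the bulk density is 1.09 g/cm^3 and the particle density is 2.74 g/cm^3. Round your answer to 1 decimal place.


Step 1: Formula: n = 100 * (1 - BD / PD)
Step 2: n = 100 * (1 - 1.09 / 2.74)
Step 3: n = 100 * (1 - 0.39781)
Step 4: n = 60.2%

60.2


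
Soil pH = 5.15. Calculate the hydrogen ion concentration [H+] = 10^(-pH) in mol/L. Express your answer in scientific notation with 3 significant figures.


Step 1: [H+] = 10^(-pH)
Step 2: [H+] = 10^(-5.15)
Step 3: [H+] = 7.08e-06 mol/L

7.08e-06


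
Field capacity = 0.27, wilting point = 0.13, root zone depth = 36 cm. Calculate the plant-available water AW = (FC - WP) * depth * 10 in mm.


Step 1: Available water = (FC - WP) * depth * 10
Step 2: AW = (0.27 - 0.13) * 36 * 10
Step 3: AW = 0.14 * 36 * 10
Step 4: AW = 50.4 mm

50.4


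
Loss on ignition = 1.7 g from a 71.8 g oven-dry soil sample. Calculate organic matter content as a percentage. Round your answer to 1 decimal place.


Step 1: OM% = 100 * LOI / sample mass
Step 2: OM = 100 * 1.7 / 71.8
Step 3: OM = 2.4%

2.4


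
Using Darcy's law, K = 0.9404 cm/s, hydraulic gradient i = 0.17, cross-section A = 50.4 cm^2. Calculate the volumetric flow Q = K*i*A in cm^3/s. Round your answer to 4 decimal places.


Step 1: Apply Darcy's law: Q = K * i * A
Step 2: Q = 0.9404 * 0.17 * 50.4
Step 3: Q = 8.0573 cm^3/s

8.0573


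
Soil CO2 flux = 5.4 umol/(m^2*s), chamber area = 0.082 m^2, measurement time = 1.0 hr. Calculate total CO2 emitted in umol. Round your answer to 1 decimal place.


Step 1: Convert time to seconds: 1.0 hr * 3600 = 3600.0 s
Step 2: Total = flux * area * time_s
Step 3: Total = 5.4 * 0.082 * 3600.0
Step 4: Total = 1594.1 umol

1594.1


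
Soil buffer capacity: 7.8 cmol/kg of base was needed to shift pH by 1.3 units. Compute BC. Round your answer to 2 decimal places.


Step 1: BC = change in base / change in pH
Step 2: BC = 7.8 / 1.3
Step 3: BC = 6.0 cmol/(kg*pH unit)

6.0


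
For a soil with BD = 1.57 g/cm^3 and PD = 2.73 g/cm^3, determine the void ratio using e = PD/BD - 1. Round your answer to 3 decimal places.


Step 1: e = PD / BD - 1
Step 2: e = 2.73 / 1.57 - 1
Step 3: e = 1.73885 - 1
Step 4: e = 0.739

0.739


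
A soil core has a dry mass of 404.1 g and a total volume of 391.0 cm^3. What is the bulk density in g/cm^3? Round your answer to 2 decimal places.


Step 1: Identify the formula: BD = dry mass / volume
Step 2: Substitute values: BD = 404.1 / 391.0
Step 3: BD = 1.03 g/cm^3

1.03


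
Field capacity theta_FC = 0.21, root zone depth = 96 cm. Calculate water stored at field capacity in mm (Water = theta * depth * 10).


Step 1: Water (mm) = theta_FC * depth (cm) * 10
Step 2: Water = 0.21 * 96 * 10
Step 3: Water = 201.6 mm

201.6


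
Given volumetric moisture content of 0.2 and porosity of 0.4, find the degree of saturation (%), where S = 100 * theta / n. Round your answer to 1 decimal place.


Step 1: S = 100 * theta_v / n
Step 2: S = 100 * 0.2 / 0.4
Step 3: S = 50.0%

50.0


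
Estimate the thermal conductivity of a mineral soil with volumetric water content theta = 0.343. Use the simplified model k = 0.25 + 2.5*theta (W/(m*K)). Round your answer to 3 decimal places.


Step 1: k = 0.25 + 2.5 * theta
Step 2: k = 0.25 + 2.5 * 0.343
Step 3: k = 0.25 + 0.858
Step 4: k = 1.108 W/(m*K)

1.108


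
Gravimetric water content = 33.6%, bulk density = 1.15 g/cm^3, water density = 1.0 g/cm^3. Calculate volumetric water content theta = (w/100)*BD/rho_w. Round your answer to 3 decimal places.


Step 1: theta = (w / 100) * BD / rho_w
Step 2: theta = (33.6 / 100) * 1.15 / 1.0
Step 3: theta = 0.336 * 1.15
Step 4: theta = 0.386

0.386


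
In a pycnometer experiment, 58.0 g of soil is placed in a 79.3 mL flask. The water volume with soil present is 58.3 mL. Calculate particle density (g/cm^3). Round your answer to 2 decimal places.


Step 1: Volume of solids = flask volume - water volume with soil
Step 2: V_solids = 79.3 - 58.3 = 21.0 mL
Step 3: Particle density = mass / V_solids = 58.0 / 21.0 = 2.76 g/cm^3

2.76


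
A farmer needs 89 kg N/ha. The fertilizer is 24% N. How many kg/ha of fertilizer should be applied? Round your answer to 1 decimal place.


Step 1: Fertilizer rate = target N / (N content / 100)
Step 2: Rate = 89 / (24 / 100)
Step 3: Rate = 89 / 0.24
Step 4: Rate = 370.8 kg/ha

370.8


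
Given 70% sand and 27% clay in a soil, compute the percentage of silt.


Step 1: sand + silt + clay = 100%
Step 2: silt = 100 - sand - clay
Step 3: silt = 100 - 70 - 27
Step 4: silt = 3%

3


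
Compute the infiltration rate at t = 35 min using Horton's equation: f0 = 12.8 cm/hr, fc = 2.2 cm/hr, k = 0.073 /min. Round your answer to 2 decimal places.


Step 1: f = fc + (f0 - fc) * exp(-k * t)
Step 2: exp(-0.073 * 35) = 0.077692
Step 3: f = 2.2 + (12.8 - 2.2) * 0.077692
Step 4: f = 2.2 + 10.6 * 0.077692
Step 5: f = 3.02 cm/hr

3.02


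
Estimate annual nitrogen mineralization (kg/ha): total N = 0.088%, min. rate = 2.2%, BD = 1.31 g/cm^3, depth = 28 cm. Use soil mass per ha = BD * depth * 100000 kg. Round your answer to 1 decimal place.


Step 1: Soil mass per ha = BD * depth * 100000 = 1.31 * 28 * 100000 = 3668000 kg
Step 2: Total N pool = soil mass * N%/100 = 3668000 * 0.088/100 = 3227.84 kg/ha
Step 3: N mineralized = N pool * rate%/100 = 3227.84 * 2.2/100 = 71.0 kg/ha/yr

71.0


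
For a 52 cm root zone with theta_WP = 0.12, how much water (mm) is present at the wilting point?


Step 1: Water (mm) = theta_WP * depth * 10
Step 2: Water = 0.12 * 52 * 10
Step 3: Water = 62.4 mm

62.4


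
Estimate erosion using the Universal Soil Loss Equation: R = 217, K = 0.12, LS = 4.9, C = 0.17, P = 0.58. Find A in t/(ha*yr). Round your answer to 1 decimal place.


Step 1: A = R * K * LS * C * P
Step 2: R * K = 217 * 0.12 = 26.04
Step 3: (R*K) * LS = 26.04 * 4.9 = 127.596
Step 4: * C * P = 127.596 * 0.17 * 0.58 = 12.6
Step 5: A = 12.6 t/(ha*yr)

12.6


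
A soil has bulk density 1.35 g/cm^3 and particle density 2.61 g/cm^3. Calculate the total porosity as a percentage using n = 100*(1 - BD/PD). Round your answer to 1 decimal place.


Step 1: Formula: n = 100 * (1 - BD / PD)
Step 2: n = 100 * (1 - 1.35 / 2.61)
Step 3: n = 100 * (1 - 0.51724)
Step 4: n = 48.3%

48.3


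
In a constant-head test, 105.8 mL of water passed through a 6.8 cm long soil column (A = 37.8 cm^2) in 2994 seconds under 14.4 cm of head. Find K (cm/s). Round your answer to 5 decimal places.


Step 1: K = Q * L / (A * t * h)
Step 2: Numerator = 105.8 * 6.8 = 719.44
Step 3: Denominator = 37.8 * 2994 * 14.4 = 1629694.08
Step 4: K = 719.44 / 1629694.08 = 0.00044 cm/s

0.00044


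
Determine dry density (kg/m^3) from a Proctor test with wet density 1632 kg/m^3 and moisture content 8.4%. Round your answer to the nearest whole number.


Step 1: Dry density = wet density / (1 + w/100)
Step 2: Dry density = 1632 / (1 + 8.4/100)
Step 3: Dry density = 1632 / 1.084
Step 4: Dry density = 1506 kg/m^3

1506


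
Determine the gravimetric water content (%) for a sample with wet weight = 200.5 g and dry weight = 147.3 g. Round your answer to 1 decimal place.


Step 1: Water mass = wet - dry = 200.5 - 147.3 = 53.2 g
Step 2: w = 100 * water mass / dry mass
Step 3: w = 100 * 53.2 / 147.3 = 36.1%

36.1


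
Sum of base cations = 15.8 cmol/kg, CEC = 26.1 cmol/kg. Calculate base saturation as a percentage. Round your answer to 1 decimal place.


Step 1: BS = 100 * (sum of bases) / CEC
Step 2: BS = 100 * 15.8 / 26.1
Step 3: BS = 60.5%

60.5


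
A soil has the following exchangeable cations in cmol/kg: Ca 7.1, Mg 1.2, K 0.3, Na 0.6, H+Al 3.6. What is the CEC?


Step 1: CEC = Ca + Mg + K + Na + (H+Al)
Step 2: CEC = 7.1 + 1.2 + 0.3 + 0.6 + 3.6
Step 3: CEC = 12.8 cmol/kg

12.8


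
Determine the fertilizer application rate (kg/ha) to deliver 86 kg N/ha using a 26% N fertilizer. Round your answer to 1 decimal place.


Step 1: Fertilizer rate = target N / (N content / 100)
Step 2: Rate = 86 / (26 / 100)
Step 3: Rate = 86 / 0.26
Step 4: Rate = 330.8 kg/ha

330.8


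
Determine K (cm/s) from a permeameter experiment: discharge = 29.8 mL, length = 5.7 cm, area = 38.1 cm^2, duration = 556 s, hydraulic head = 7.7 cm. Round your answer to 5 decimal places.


Step 1: K = Q * L / (A * t * h)
Step 2: Numerator = 29.8 * 5.7 = 169.86
Step 3: Denominator = 38.1 * 556 * 7.7 = 163113.72
Step 4: K = 169.86 / 163113.72 = 0.00104 cm/s

0.00104


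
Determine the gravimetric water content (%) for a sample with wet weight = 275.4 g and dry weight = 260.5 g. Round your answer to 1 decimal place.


Step 1: Water mass = wet - dry = 275.4 - 260.5 = 14.9 g
Step 2: w = 100 * water mass / dry mass
Step 3: w = 100 * 14.9 / 260.5 = 5.7%

5.7


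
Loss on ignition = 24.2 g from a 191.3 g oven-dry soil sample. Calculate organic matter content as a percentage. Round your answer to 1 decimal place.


Step 1: OM% = 100 * LOI / sample mass
Step 2: OM = 100 * 24.2 / 191.3
Step 3: OM = 12.7%

12.7


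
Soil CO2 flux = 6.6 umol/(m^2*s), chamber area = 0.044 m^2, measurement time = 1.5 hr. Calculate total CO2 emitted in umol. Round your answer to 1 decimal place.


Step 1: Convert time to seconds: 1.5 hr * 3600 = 5400.0 s
Step 2: Total = flux * area * time_s
Step 3: Total = 6.6 * 0.044 * 5400.0
Step 4: Total = 1568.2 umol

1568.2


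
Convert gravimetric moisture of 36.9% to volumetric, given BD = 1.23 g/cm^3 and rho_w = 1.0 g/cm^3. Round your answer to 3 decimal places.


Step 1: theta = (w / 100) * BD / rho_w
Step 2: theta = (36.9 / 100) * 1.23 / 1.0
Step 3: theta = 0.369 * 1.23
Step 4: theta = 0.454

0.454


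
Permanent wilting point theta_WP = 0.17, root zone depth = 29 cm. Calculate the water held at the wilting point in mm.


Step 1: Water (mm) = theta_WP * depth * 10
Step 2: Water = 0.17 * 29 * 10
Step 3: Water = 49.3 mm

49.3


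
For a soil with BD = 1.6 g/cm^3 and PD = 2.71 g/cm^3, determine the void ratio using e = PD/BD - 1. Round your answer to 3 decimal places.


Step 1: e = PD / BD - 1
Step 2: e = 2.71 / 1.6 - 1
Step 3: e = 1.69375 - 1
Step 4: e = 0.694

0.694


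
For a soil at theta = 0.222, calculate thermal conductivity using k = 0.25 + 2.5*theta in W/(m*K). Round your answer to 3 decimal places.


Step 1: k = 0.25 + 2.5 * theta
Step 2: k = 0.25 + 2.5 * 0.222
Step 3: k = 0.25 + 0.555
Step 4: k = 0.805 W/(m*K)

0.805


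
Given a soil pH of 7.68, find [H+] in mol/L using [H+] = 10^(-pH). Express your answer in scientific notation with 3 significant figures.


Step 1: [H+] = 10^(-pH)
Step 2: [H+] = 10^(-7.68)
Step 3: [H+] = 2.09e-08 mol/L

2.09e-08


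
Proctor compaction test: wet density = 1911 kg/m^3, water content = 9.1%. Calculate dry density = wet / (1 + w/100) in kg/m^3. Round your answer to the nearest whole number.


Step 1: Dry density = wet density / (1 + w/100)
Step 2: Dry density = 1911 / (1 + 9.1/100)
Step 3: Dry density = 1911 / 1.091
Step 4: Dry density = 1752 kg/m^3

1752


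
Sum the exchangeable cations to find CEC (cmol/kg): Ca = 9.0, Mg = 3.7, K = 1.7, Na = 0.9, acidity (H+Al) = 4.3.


Step 1: CEC = Ca + Mg + K + Na + (H+Al)
Step 2: CEC = 9.0 + 3.7 + 1.7 + 0.9 + 4.3
Step 3: CEC = 19.6 cmol/kg

19.6


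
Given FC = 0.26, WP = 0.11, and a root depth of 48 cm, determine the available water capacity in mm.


Step 1: Available water = (FC - WP) * depth * 10
Step 2: AW = (0.26 - 0.11) * 48 * 10
Step 3: AW = 0.15 * 48 * 10
Step 4: AW = 72.0 mm

72.0


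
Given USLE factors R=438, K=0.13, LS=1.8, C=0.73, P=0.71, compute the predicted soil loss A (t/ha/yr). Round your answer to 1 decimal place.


Step 1: A = R * K * LS * C * P
Step 2: R * K = 438 * 0.13 = 56.94
Step 3: (R*K) * LS = 56.94 * 1.8 = 102.492
Step 4: * C * P = 102.492 * 0.73 * 0.71 = 53.1
Step 5: A = 53.1 t/(ha*yr)

53.1


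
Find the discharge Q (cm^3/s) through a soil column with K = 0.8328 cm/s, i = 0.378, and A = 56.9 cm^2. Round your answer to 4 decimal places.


Step 1: Apply Darcy's law: Q = K * i * A
Step 2: Q = 0.8328 * 0.378 * 56.9
Step 3: Q = 17.912 cm^3/s

17.912


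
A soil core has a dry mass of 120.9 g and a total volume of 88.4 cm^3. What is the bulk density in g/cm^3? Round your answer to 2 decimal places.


Step 1: Identify the formula: BD = dry mass / volume
Step 2: Substitute values: BD = 120.9 / 88.4
Step 3: BD = 1.37 g/cm^3

1.37


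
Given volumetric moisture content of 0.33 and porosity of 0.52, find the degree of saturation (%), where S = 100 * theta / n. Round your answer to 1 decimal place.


Step 1: S = 100 * theta_v / n
Step 2: S = 100 * 0.33 / 0.52
Step 3: S = 63.5%

63.5
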